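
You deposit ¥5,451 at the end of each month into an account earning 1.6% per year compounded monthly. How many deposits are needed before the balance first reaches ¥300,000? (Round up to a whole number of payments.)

54 payments

Periodic rate r = 0.016/12 per month; n is counted in months.
Ordinary annuity FV: 300,000 = 5,451 × [((1+r)^n − 1)/r].
(1+r)^n = 1 + 300,000 × r / 5,451, so n = ln(1 + 300,000·r/5,451) / ln(1+r) = 53.15.
Round up to a whole number of payments: n = 54.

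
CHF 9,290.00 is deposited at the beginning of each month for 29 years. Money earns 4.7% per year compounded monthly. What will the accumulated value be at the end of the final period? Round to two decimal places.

CHF 6,899,563.63

This is an annuity due: 348 deposits of CHF 9,290.00 at the beginning of each month.
Periodic rate r = 0.047/12 per month; n is counted in months.
FV = PMT × [((1+r)^n − 1)/r] × (1+r) = 9,290 × [(1+r)^348 − 1] / r × (1+r) = CHF 6,899,563.63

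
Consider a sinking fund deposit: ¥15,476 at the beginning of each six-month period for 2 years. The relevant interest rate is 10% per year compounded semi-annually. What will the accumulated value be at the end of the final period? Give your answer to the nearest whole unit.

This is an annuity due: 4 deposits of ¥15,476 at the beginning of each six-month period.
Periodic rate r = 0.1/2 per half-year; n is counted in half-years.
FV = PMT × [((1+r)^n − 1)/r] × (1+r) = 15,476 × [(1+r)^4 − 1] / r × (1+r) = ¥70,039

¥70,039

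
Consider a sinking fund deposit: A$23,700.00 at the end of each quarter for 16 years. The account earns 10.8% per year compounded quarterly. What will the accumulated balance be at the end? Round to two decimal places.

A$3,951,619.93

This is an ordinary annuity: 64 deposits of A$23,700.00 at the end of each quarter.
Periodic rate r = 0.108/4 per quarter; n is counted in quarters.
FV = PMT × [((1+r)^n − 1)/r] = 23,700 × [(1+r)^64 − 1] / r = A$3,951,619.93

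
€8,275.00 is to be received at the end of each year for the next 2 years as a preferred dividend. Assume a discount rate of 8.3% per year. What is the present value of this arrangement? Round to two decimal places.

This is an ordinary annuity: 2 payments of €8,275.00 at the end of each year.
Periodic rate r = 0.083 per year.
PV = PMT × [(1 − (1+r)^−n)/r] = 8,275 × [1 − (1+r)^−2] / r = €14,696.04

€14,696.04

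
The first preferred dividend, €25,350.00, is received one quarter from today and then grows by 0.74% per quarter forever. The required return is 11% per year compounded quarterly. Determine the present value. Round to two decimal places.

Periodic rate r = 0.11/4 per quarter.
Growing perpetuity (Gordon): PV = PMT₁ / (r − g) = 25,350 / (r − 0.0074) = €1,261,194.03.

€1,261,194.03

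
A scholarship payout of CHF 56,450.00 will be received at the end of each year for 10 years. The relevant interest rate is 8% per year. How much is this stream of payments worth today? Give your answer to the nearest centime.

This is an ordinary annuity: 10 payments of CHF 56,450.00 at the end of each year.
Periodic rate r = 0.08 per year.
PV = PMT × [(1 − (1+r)^−n)/r] = 56,450 × [1 − (1+r)^−10] / r = CHF 378,784.09

CHF 378,784.09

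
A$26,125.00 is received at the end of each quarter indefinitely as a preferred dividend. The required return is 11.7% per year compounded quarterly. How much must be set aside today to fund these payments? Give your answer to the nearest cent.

Periodic rate r = 0.117/4 per quarter.
Level perpetuity: PV = PMT / r = 26,125 / (0.117/4) = A$893,162.39.

A$893,162.39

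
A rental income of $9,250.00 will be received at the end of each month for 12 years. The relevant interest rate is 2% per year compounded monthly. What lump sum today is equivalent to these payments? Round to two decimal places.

$1,183,343.10

This is an ordinary annuity: 144 payments of $9,250.00 at the end of each month.
Periodic rate r = 0.02/12 per month; n is counted in months.
PV = PMT × [(1 − (1+r)^−n)/r] = 9,250 × [1 − (1+r)^−144] / r = $1,183,343.10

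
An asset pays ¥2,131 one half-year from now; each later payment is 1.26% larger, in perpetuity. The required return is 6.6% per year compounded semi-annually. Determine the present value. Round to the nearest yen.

¥104,461

Periodic rate r = 0.066/2 per half-year.
Growing perpetuity (Gordon): PV = PMT₁ / (r − g) = 2,131 / (r − 0.0126) = ¥104,461.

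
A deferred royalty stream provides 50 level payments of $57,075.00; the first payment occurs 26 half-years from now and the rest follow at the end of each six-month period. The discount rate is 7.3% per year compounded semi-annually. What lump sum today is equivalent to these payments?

$531,865.64

Ordinary annuity of 50 payments, first payment at period 26.
Periodic rate r = 0.073/2 per half-year; n is counted in half-years.
The ordinary-annuity PV formula values the stream one period before the first payment (period 25); discount that back 25 periods:
PV₀ = 57,075 × [1 − (1+r)^−50] / r × (1+r)^−25 = $531,865.64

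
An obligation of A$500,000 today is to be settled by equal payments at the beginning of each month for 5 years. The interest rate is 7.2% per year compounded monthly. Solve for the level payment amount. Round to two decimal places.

Level annuity due; solve PV = PMT × [(1 − (1+r)^−n)/r] × (1+r) for PMT.
Periodic rate r = 0.072/12 per month; n is counted in months.
With n = 60: PMT = 500,000 / ([(1 − (1+r)^−n)/r] × (1+r)) = A$9,888.52

A$9,888.52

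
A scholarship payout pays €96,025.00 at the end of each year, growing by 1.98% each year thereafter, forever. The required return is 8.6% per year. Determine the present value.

Periodic rate r = 0.086 per year.
Growing perpetuity (Gordon): PV = PMT₁ / (r − g) = 96,025 / (r − 0.0198) = €1,450,528.70.

€1,450,528.70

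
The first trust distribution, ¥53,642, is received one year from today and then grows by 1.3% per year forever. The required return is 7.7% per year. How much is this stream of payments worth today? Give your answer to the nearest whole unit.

¥838,156

Periodic rate r = 0.077 per year.
Growing perpetuity (Gordon): PV = PMT₁ / (r − g) = 53,642 / (r − 0.013) = ¥838,156.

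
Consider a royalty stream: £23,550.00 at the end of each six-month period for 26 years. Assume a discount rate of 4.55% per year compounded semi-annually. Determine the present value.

This is an ordinary annuity: 52 payments of £23,550.00 at the end of each six-month period.
Periodic rate r = 0.0455/2 per half-year; n is counted in half-years.
PV = PMT × [(1 − (1+r)^−n)/r] = 23,550 × [1 − (1+r)^−52] / r = £713,801.65

£713,801.65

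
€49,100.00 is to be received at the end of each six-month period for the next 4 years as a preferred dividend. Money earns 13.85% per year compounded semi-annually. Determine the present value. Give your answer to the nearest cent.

This is an ordinary annuity: 8 payments of €49,100.00 at the end of each six-month period.
Periodic rate r = 0.1385/2 per half-year; n is counted in half-years.
PV = PMT × [(1 − (1+r)^−n)/r] = 49,100 × [1 − (1+r)^−8] / r = €294,044.82

€294,044.82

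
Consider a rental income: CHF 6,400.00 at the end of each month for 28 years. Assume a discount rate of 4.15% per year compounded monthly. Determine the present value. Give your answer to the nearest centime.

CHF 1,270,461.42

This is an ordinary annuity: 336 payments of CHF 6,400.00 at the end of each month.
Periodic rate r = 0.0415/12 per month; n is counted in months.
PV = PMT × [(1 − (1+r)^−n)/r] = 6,400 × [1 − (1+r)^−336] / r = CHF 1,270,461.42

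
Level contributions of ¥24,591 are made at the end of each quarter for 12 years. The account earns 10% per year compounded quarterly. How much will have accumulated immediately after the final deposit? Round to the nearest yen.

This is an ordinary annuity: 48 deposits of ¥24,591 at the end of each quarter.
Periodic rate r = 0.1/4 per quarter; n is counted in quarters.
FV = PMT × [((1+r)^n − 1)/r] = 24,591 × [(1+r)^48 − 1] / r = ¥2,234,328

¥2,234,328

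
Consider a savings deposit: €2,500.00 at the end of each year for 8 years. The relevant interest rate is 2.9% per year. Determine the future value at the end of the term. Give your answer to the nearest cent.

This is an ordinary annuity: 8 deposits of €2,500.00 at the end of each year.
Periodic rate r = 0.029 per year.
FV = PMT × [((1+r)^n − 1)/r] = 2,500 × [(1+r)^8 − 1] / r = €22,152.11

€22,152.11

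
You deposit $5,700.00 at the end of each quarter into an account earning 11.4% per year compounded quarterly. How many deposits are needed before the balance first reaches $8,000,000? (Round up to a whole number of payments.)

Periodic rate r = 0.114/4 per quarter; n is counted in quarters.
Ordinary annuity FV: 8,000,000 = 5,700 × [((1+r)^n − 1)/r].
(1+r)^n = 1 + 8,000,000 × r / 5,700, so n = ln(1 + 8,000,000·r/5,700) / ln(1+r) = 132.15.
Round up to a whole number of payments: n = 133.

133 payments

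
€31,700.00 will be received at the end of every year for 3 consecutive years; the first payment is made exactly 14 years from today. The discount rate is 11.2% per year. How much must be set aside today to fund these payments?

Ordinary annuity of 3 payments, first payment at period 14.
Periodic rate r = 0.112 per year.
The ordinary-annuity PV formula values the stream one period before the first payment (period 13); discount that back 13 periods:
PV₀ = 31,700 × [1 − (1+r)^−3] / r × (1+r)^−13 = €19,419.53

€19,419.53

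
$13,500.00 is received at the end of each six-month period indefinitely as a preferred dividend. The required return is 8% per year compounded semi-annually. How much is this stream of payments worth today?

Periodic rate r = 0.08/2 per half-year.
Level perpetuity: PV = PMT / r = 13,500 / (0.08/2) = $337,500.00.

$337,500.00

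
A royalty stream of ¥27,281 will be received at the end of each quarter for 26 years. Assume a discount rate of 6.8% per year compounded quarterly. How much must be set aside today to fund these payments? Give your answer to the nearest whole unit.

¥1,326,773

This is an ordinary annuity: 104 payments of ¥27,281 at the end of each quarter.
Periodic rate r = 0.068/4 per quarter; n is counted in quarters.
PV = PMT × [(1 − (1+r)^−n)/r] = 27,281 × [1 − (1+r)^−104] / r = ¥1,326,773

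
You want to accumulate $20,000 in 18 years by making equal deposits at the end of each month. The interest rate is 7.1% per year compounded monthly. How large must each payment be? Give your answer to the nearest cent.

Level ordinary annuity; solve FV = PMT × [((1+r)^n − 1)/r] for PMT.
Periodic rate r = 0.071/12 per month; n is counted in months.
With n = 216: PMT = 20,000 / ([((1+r)^n − 1)/r]) = $45.94

$45.94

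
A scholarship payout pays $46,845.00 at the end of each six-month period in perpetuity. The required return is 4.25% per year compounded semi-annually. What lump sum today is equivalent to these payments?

Periodic rate r = 0.0425/2 per half-year.
Level perpetuity: PV = PMT / r = 46,845 / (0.0425/2) = $2,204,470.59.

$2,204,470.59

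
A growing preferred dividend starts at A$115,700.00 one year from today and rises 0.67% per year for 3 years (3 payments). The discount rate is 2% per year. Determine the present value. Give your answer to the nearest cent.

A$335,876.23

Periodic rate r = 0.02 per year.
Growing ordinary annuity: PV = PMT₁ × [1 − ((1+g)/(1+r))^n] / (r − g) = 115,700 × [1 − ((1+0.0067)/(1+r))^3] / (r − 0.0067) = A$335,876.23.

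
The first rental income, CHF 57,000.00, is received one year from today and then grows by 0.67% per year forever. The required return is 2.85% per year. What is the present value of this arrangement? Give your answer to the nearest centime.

Periodic rate r = 0.0285 per year.
Growing perpetuity (Gordon): PV = PMT₁ / (r − g) = 57,000 / (r − 0.0067) = CHF 2,614,678.90.

CHF 2,614,678.90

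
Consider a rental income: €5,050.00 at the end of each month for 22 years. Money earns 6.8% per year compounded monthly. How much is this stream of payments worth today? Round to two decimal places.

€690,686.31

This is an ordinary annuity: 264 payments of €5,050.00 at the end of each month.
Periodic rate r = 0.068/12 per month; n is counted in months.
PV = PMT × [(1 − (1+r)^−n)/r] = 5,050 × [1 − (1+r)^−264] / r = €690,686.31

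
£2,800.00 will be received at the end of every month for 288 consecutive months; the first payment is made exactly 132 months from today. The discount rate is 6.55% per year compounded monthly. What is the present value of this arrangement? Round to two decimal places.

Ordinary annuity of 288 payments, first payment at period 132.
Periodic rate r = 0.0655/12 per month; n is counted in months.
The ordinary-annuity PV formula values the stream one period before the first payment (period 131); discount that back 131 periods:
PV₀ = 2,800 × [1 − (1+r)^−288] / r × (1+r)^−131 = £198,995.97

£198,995.97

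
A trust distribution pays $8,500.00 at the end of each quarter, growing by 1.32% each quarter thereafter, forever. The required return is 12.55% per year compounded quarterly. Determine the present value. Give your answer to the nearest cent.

$467,675.38

Periodic rate r = 0.1255/4 per quarter.
Growing perpetuity (Gordon): PV = PMT₁ / (r − g) = 8,500 / (r − 0.0132) = $467,675.38.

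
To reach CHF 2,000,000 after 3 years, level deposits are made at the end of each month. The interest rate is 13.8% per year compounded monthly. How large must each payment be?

CHF 45,161.14

Level ordinary annuity; solve FV = PMT × [((1+r)^n − 1)/r] for PMT.
Periodic rate r = 0.138/12 per month; n is counted in months.
With n = 36: PMT = 2,000,000 / ([((1+r)^n − 1)/r]) = CHF 45,161.14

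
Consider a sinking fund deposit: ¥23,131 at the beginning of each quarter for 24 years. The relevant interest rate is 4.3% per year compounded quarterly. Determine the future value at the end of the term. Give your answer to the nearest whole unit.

This is an annuity due: 96 deposits of ¥23,131 at the beginning of each quarter.
Periodic rate r = 0.043/4 per quarter; n is counted in quarters.
FV = PMT × [((1+r)^n − 1)/r] × (1+r) = 23,131 × [(1+r)^96 − 1] / r × (1+r) = ¥3,895,721

¥3,895,721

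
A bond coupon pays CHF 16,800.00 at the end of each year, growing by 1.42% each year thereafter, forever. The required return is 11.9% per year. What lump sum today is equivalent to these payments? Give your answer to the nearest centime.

Periodic rate r = 0.119 per year.
Growing perpetuity (Gordon): PV = PMT₁ / (r − g) = 16,800 / (r − 0.0142) = CHF 160,305.34.

CHF 160,305.34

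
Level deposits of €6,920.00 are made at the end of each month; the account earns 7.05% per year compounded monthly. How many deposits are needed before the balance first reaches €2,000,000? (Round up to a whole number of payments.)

Periodic rate r = 0.0705/12 per month; n is counted in months.
Ordinary annuity FV: 2,000,000 = 6,920 × [((1+r)^n − 1)/r].
(1+r)^n = 1 + 2,000,000 × r / 6,920, so n = ln(1 + 2,000,000·r/6,920) / ln(1+r) = 169.43.
Round up to a whole number of payments: n = 170.

170 payments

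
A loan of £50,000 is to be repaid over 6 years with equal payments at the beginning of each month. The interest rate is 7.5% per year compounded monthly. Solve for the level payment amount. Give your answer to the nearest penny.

Level annuity due; solve PV = PMT × [(1 − (1+r)^−n)/r] × (1+r) for PMT.
Periodic rate r = 0.075/12 per month; n is counted in months.
With n = 72: PMT = 50,000 / ([(1 − (1+r)^−n)/r] × (1+r)) = £859.14

£859.14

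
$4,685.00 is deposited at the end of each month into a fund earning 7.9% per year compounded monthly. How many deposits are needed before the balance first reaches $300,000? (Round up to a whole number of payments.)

Periodic rate r = 0.079/12 per month; n is counted in months.
Ordinary annuity FV: 300,000 = 4,685 × [((1+r)^n − 1)/r].
(1+r)^n = 1 + 300,000 × r / 4,685, so n = ln(1 + 300,000·r/4,685) / ln(1+r) = 53.61.
Round up to a whole number of payments: n = 54.

54 payments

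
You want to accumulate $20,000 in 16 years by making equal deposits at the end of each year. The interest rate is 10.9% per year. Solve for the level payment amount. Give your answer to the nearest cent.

$514.78

Level ordinary annuity; solve FV = PMT × [((1+r)^n − 1)/r] for PMT.
Periodic rate r = 0.109 per year.
With n = 16: PMT = 20,000 / ([((1+r)^n − 1)/r]) = $514.78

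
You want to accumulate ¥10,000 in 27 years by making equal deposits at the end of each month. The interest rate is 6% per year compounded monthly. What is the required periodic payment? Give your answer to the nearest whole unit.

Level ordinary annuity; solve FV = PMT × [((1+r)^n − 1)/r] for PMT.
Periodic rate r = 0.06/12 per month; n is counted in months.
With n = 324: PMT = 10,000 / ([((1+r)^n − 1)/r]) = ¥12

¥12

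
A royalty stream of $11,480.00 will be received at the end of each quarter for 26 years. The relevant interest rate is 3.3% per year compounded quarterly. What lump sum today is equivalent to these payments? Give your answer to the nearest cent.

This is an ordinary annuity: 104 payments of $11,480.00 at the end of each quarter.
Periodic rate r = 0.033/4 per quarter; n is counted in quarters.
PV = PMT × [(1 − (1+r)^−n)/r] = 11,480 × [1 − (1+r)^−104] / r = $799,419.39

$799,419.39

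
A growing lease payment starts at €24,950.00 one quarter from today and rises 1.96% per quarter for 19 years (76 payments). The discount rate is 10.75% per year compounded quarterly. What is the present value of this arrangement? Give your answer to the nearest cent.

€1,431,678.55

Periodic rate r = 0.1075/4 per quarter; n is counted in quarters.
Growing ordinary annuity: PV = PMT₁ × [1 − ((1+g)/(1+r))^n] / (r − g) = 24,950 × [1 − ((1+0.0196)/(1+r))^76] / (r − 0.0196) = €1,431,678.55.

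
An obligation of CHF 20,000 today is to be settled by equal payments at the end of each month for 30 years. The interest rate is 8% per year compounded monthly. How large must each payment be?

CHF 146.75

Level ordinary annuity; solve PV = PMT × [(1 − (1+r)^−n)/r] for PMT.
Periodic rate r = 0.08/12 per month; n is counted in months.
With n = 360: PMT = 20,000 / ([(1 − (1+r)^−n)/r]) = CHF 146.75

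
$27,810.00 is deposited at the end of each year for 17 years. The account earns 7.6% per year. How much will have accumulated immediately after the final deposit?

$905,226.63

This is an ordinary annuity: 17 deposits of $27,810.00 at the end of each year.
Periodic rate r = 0.076 per year.
FV = PMT × [((1+r)^n − 1)/r] = 27,810 × [(1+r)^17 − 1] / r = $905,226.63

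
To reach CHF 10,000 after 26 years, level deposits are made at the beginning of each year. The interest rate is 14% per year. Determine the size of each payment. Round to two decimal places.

Level annuity due; solve FV = PMT × [((1+r)^n − 1)/r] × (1+r) for PMT.
Periodic rate r = 0.14 per year.
With n = 26: PMT = 10,000 / ([((1+r)^n − 1)/r] × (1+r)) = CHF 42.11

CHF 42.11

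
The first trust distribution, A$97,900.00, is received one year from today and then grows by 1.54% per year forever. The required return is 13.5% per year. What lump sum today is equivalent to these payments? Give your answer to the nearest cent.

A$818,561.87

Periodic rate r = 0.135 per year.
Growing perpetuity (Gordon): PV = PMT₁ / (r − g) = 97,900 / (r − 0.0154) = A$818,561.87.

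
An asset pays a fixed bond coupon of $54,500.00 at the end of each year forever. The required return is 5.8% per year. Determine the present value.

Periodic rate r = 0.058 per year.
Level perpetuity: PV = PMT / r = 54,500 / (0.058) = $939,655.17.

$939,655.17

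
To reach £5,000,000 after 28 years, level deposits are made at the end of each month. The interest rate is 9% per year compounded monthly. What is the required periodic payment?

£3,314.98

Level ordinary annuity; solve FV = PMT × [((1+r)^n − 1)/r] for PMT.
Periodic rate r = 0.09/12 per month; n is counted in months.
With n = 336: PMT = 5,000,000 / ([((1+r)^n − 1)/r]) = £3,314.98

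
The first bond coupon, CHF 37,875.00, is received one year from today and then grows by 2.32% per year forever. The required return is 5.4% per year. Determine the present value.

CHF 1,229,707.79

Periodic rate r = 0.054 per year.
Growing perpetuity (Gordon): PV = PMT₁ / (r − g) = 37,875 / (r − 0.0232) = CHF 1,229,707.79.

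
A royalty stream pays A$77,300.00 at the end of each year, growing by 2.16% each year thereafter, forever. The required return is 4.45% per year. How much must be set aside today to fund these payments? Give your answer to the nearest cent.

Periodic rate r = 0.0445 per year.
Growing perpetuity (Gordon): PV = PMT₁ / (r − g) = 77,300 / (r − 0.0216) = A$3,375,545.85.

A$3,375,545.85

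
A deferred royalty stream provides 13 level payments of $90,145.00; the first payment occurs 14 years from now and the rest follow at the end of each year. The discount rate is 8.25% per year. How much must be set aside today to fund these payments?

$250,763.37

Ordinary annuity of 13 payments, first payment at period 14.
Periodic rate r = 0.0825 per year.
The ordinary-annuity PV formula values the stream one period before the first payment (period 13); discount that back 13 periods:
PV₀ = 90,145 × [1 − (1+r)^−13] / r × (1+r)^−13 = $250,763.37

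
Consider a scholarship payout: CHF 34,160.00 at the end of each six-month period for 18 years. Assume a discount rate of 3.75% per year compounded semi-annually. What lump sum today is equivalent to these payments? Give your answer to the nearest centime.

CHF 888,435.69

This is an ordinary annuity: 36 payments of CHF 34,160.00 at the end of each six-month period.
Periodic rate r = 0.0375/2 per half-year; n is counted in half-years.
PV = PMT × [(1 − (1+r)^−n)/r] = 34,160 × [1 − (1+r)^−36] / r = CHF 888,435.69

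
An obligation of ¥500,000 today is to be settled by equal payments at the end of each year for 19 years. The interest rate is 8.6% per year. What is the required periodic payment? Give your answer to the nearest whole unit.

Level ordinary annuity; solve PV = PMT × [(1 − (1+r)^−n)/r] for PMT.
Periodic rate r = 0.086 per year.
With n = 19: PMT = 500,000 / ([(1 − (1+r)^−n)/r]) = ¥54,331

¥54,331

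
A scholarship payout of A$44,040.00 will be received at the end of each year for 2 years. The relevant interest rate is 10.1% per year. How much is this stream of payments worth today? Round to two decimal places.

A$76,330.61

This is an ordinary annuity: 2 payments of A$44,040.00 at the end of each year.
Periodic rate r = 0.101 per year.
PV = PMT × [(1 − (1+r)^−n)/r] = 44,040 × [1 − (1+r)^−2] / r = A$76,330.61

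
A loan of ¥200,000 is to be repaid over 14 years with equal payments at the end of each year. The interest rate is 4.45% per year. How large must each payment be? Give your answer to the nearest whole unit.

Level ordinary annuity; solve PV = PMT × [(1 − (1+r)^−n)/r] for PMT.
Periodic rate r = 0.0445 per year.
With n = 14: PMT = 200,000 / ([(1 − (1+r)^−n)/r]) = ¥19,501

¥19,501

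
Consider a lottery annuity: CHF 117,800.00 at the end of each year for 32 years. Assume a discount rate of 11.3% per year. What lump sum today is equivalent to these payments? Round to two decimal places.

CHF 1,008,576.17

This is an ordinary annuity: 32 payments of CHF 117,800.00 at the end of each year.
Periodic rate r = 0.113 per year.
PV = PMT × [(1 − (1+r)^−n)/r] = 117,800 × [1 − (1+r)^−32] / r = CHF 1,008,576.17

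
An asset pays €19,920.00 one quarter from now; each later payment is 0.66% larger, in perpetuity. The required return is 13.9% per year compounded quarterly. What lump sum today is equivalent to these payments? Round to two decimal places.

Periodic rate r = 0.139/4 per quarter.
Growing perpetuity (Gordon): PV = PMT₁ / (r − g) = 19,920 / (r − 0.0066) = €707,637.66.

€707,637.66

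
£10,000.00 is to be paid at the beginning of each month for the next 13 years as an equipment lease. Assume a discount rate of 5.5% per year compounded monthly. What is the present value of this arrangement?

£1,117,845.06

This is an annuity due: 156 payments of £10,000.00 at the beginning of each month.
Periodic rate r = 0.055/12 per month; n is counted in months.
PV = PMT × [(1 − (1+r)^−n)/r] × (1+r) = 10,000 × [1 − (1+r)^−156] / r × (1+r) = £1,117,845.06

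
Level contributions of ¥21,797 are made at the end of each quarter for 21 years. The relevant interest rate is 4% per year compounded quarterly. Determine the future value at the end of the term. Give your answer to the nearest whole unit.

¥2,848,264

This is an ordinary annuity: 84 deposits of ¥21,797 at the end of each quarter.
Periodic rate r = 0.04/4 per quarter; n is counted in quarters.
FV = PMT × [((1+r)^n − 1)/r] = 21,797 × [(1+r)^84 − 1] / r = ¥2,848,264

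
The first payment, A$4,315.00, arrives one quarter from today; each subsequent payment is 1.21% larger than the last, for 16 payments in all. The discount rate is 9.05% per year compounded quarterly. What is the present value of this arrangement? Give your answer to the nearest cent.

Periodic rate r = 0.0905/4 per quarter; n is counted in quarters.
Growing ordinary annuity: PV = PMT₁ × [1 − ((1+g)/(1+r))^n] / (r − g) = 4,315 × [1 − ((1+0.0121)/(1+r))^16] / (r − 0.0121) = A$62,543.30.

A$62,543.30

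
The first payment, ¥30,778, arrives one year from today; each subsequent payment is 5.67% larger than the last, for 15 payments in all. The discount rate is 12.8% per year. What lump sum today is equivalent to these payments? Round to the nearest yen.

Periodic rate r = 0.128 per year.
Growing ordinary annuity: PV = PMT₁ × [1 − ((1+g)/(1+r))^n] / (r − g) = 30,778 × [1 − ((1+0.0567)/(1+r))^15] / (r − 0.0567) = ¥269,566.

¥269,566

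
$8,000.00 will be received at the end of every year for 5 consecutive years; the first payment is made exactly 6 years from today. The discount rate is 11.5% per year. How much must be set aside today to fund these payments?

$16,943.14

Ordinary annuity of 5 payments, first payment at period 6.
Periodic rate r = 0.115 per year.
The ordinary-annuity PV formula values the stream one period before the first payment (period 5); discount that back 5 periods:
PV₀ = 8,000 × [1 − (1+r)^−5] / r × (1+r)^−5 = $16,943.14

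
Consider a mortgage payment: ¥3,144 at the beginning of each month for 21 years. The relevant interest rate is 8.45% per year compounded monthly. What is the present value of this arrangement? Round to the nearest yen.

¥372,911

This is an annuity due: 252 payments of ¥3,144 at the beginning of each month.
Periodic rate r = 0.0845/12 per month; n is counted in months.
PV = PMT × [(1 − (1+r)^−n)/r] × (1+r) = 3,144 × [1 − (1+r)^−252] / r × (1+r) = ¥372,911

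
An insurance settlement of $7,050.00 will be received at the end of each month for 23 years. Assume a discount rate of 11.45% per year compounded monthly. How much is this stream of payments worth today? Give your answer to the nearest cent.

This is an ordinary annuity: 276 payments of $7,050.00 at the end of each month.
Periodic rate r = 0.1145/12 per month; n is counted in months.
PV = PMT × [(1 − (1+r)^−n)/r] = 7,050 × [1 − (1+r)^−276] / r = $685,127.76

$685,127.76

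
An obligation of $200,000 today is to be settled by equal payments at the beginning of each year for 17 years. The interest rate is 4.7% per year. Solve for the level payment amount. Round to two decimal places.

$16,565.96

Level annuity due; solve PV = PMT × [(1 − (1+r)^−n)/r] × (1+r) for PMT.
Periodic rate r = 0.047 per year.
With n = 17: PMT = 200,000 / ([(1 − (1+r)^−n)/r] × (1+r)) = $16,565.96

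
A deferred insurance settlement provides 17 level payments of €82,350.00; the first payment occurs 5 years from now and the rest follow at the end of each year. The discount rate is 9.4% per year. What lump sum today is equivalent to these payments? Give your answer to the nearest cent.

Ordinary annuity of 17 payments, first payment at period 5.
Periodic rate r = 0.094 per year.
The ordinary-annuity PV formula values the stream one period before the first payment (period 4); discount that back 4 periods:
PV₀ = 82,350 × [1 − (1+r)^−17] / r × (1+r)^−4 = €478,806.55

€478,806.55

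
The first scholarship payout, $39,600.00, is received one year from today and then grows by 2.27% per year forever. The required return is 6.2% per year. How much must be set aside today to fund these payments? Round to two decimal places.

$1,007,633.59

Periodic rate r = 0.062 per year.
Growing perpetuity (Gordon): PV = PMT₁ / (r − g) = 39,600 / (r − 0.0227) = $1,007,633.59.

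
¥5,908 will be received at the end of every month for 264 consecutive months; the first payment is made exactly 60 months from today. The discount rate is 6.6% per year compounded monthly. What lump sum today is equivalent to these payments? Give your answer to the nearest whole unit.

¥594,534

Ordinary annuity of 264 payments, first payment at period 60.
Periodic rate r = 0.066/12 per month; n is counted in months.
The ordinary-annuity PV formula values the stream one period before the first payment (period 59); discount that back 59 periods:
PV₀ = 5,908 × [1 − (1+r)^−264] / r × (1+r)^−59 = ¥594,534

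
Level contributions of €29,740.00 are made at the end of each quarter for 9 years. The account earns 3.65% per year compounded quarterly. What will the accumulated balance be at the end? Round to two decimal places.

€1,260,701.34

This is an ordinary annuity: 36 deposits of €29,740.00 at the end of each quarter.
Periodic rate r = 0.0365/4 per quarter; n is counted in quarters.
FV = PMT × [((1+r)^n − 1)/r] = 29,740 × [(1+r)^36 − 1] / r = €1,260,701.34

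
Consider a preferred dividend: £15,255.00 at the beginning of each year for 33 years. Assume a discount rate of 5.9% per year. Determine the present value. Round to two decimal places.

This is an annuity due: 33 payments of £15,255.00 at the beginning of each year.
Periodic rate r = 0.059 per year.
PV = PMT × [(1 − (1+r)^−n)/r] × (1+r) = 15,255 × [1 − (1+r)^−33] / r × (1+r) = £232,520.08

£232,520.08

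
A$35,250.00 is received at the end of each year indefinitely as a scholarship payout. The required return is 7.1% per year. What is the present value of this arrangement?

Periodic rate r = 0.071 per year.
Level perpetuity: PV = PMT / r = 35,250 / (0.071) = A$496,478.87.

A$496,478.87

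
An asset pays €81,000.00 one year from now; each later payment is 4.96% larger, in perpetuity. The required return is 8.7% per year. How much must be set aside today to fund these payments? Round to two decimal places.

Periodic rate r = 0.087 per year.
Growing perpetuity (Gordon): PV = PMT₁ / (r − g) = 81,000 / (r − 0.0496) = €2,165,775.40.

€2,165,775.40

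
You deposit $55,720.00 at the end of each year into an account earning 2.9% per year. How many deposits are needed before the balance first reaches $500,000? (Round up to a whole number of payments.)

9 payments

Periodic rate r = 0.029 per year.
Ordinary annuity FV: 500,000 = 55,720 × [((1+r)^n − 1)/r].
(1+r)^n = 1 + 500,000 × r / 55,720, so n = ln(1 + 500,000·r/55,720) / ln(1+r) = 8.09.
Round up to a whole number of payments: n = 9.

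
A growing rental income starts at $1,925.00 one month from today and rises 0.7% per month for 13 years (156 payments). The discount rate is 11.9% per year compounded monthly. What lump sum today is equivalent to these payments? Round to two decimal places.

Periodic rate r = 0.119/12 per month; n is counted in months.
Growing ordinary annuity: PV = PMT₁ × [1 − ((1+g)/(1+r))^n] / (r − g) = 1,925 × [1 − ((1+0.007)/(1+r))^156] / (r − 0.007) = $239,663.42.

$239,663.42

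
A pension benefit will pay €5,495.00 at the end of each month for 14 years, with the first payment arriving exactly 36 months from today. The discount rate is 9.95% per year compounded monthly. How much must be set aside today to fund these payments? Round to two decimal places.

€372,400.37

Ordinary annuity of 168 payments, first payment at period 36.
Periodic rate r = 0.0995/12 per month; n is counted in months.
The ordinary-annuity PV formula values the stream one period before the first payment (period 35); discount that back 35 periods:
PV₀ = 5,495 × [1 − (1+r)^−168] / r × (1+r)^−35 = €372,400.37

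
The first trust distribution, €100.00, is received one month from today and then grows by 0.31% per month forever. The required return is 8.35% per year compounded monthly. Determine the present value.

€25,917.93

Periodic rate r = 0.0835/12 per month.
Growing perpetuity (Gordon): PV = PMT₁ / (r − g) = 100 / (r − 0.0031) = €25,917.93.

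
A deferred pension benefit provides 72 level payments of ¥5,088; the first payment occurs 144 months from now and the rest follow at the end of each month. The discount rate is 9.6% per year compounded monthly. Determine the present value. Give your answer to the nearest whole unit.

¥88,849

Ordinary annuity of 72 payments, first payment at period 144.
Periodic rate r = 0.096/12 per month; n is counted in months.
The ordinary-annuity PV formula values the stream one period before the first payment (period 143); discount that back 143 periods:
PV₀ = 5,088 × [1 − (1+r)^−72] / r × (1+r)^−143 = ¥88,849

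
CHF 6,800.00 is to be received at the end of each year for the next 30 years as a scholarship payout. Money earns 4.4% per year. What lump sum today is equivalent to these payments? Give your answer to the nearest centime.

This is an ordinary annuity: 30 payments of CHF 6,800.00 at the end of each year.
Periodic rate r = 0.044 per year.
PV = PMT × [(1 − (1+r)^−n)/r] = 6,800 × [1 − (1+r)^−30] / r = CHF 112,079.46

CHF 112,079.46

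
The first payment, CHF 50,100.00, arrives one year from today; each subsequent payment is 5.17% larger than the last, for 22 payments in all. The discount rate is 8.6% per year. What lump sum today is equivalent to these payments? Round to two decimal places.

Periodic rate r = 0.086 per year.
Growing ordinary annuity: PV = PMT₁ × [1 − ((1+g)/(1+r))^n] / (r − g) = 50,100 × [1 − ((1+0.0517)/(1+r))^22] / (r − 0.0517) = CHF 739,685.54.

CHF 739,685.54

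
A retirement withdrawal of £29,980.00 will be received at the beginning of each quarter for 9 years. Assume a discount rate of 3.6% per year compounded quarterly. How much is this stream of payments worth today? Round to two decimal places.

£926,655.45

This is an annuity due: 36 payments of £29,980.00 at the beginning of each quarter.
Periodic rate r = 0.036/4 per quarter; n is counted in quarters.
PV = PMT × [(1 − (1+r)^−n)/r] × (1+r) = 29,980 × [1 − (1+r)^−36] / r × (1+r) = £926,655.45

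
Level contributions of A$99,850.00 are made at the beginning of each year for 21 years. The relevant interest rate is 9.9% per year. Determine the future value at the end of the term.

This is an annuity due: 21 deposits of A$99,850.00 at the beginning of each year.
Periodic rate r = 0.099 per year.
FV = PMT × [((1+r)^n − 1)/r] × (1+r) = 99,850 × [(1+r)^21 − 1] / r × (1+r) = A$6,939,084.94

A$6,939,084.94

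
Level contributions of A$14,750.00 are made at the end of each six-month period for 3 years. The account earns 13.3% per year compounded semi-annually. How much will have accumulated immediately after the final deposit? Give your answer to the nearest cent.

A$104,584.50

This is an ordinary annuity: 6 deposits of A$14,750.00 at the end of each six-month period.
Periodic rate r = 0.133/2 per half-year; n is counted in half-years.
FV = PMT × [((1+r)^n − 1)/r] = 14,750 × [(1+r)^6 − 1] / r = A$104,584.50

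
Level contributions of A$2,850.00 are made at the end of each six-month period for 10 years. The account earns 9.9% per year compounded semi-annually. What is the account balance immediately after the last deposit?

A$93,741.52

This is an ordinary annuity: 20 deposits of A$2,850.00 at the end of each six-month period.
Periodic rate r = 0.099/2 per half-year; n is counted in half-years.
FV = PMT × [((1+r)^n − 1)/r] = 2,850 × [(1+r)^20 − 1] / r = A$93,741.52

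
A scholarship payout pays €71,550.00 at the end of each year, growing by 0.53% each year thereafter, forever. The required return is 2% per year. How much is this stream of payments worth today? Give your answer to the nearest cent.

Periodic rate r = 0.02 per year.
Growing perpetuity (Gordon): PV = PMT₁ / (r − g) = 71,550 / (r − 0.0053) = €4,867,346.94.

€4,867,346.94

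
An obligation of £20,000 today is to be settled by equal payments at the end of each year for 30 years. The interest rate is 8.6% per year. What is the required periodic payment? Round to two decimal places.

Level ordinary annuity; solve PV = PMT × [(1 − (1+r)^−n)/r] for PMT.
Periodic rate r = 0.086 per year.
With n = 30: PMT = 20,000 / ([(1 − (1+r)^−n)/r]) = £1,878.06

£1,878.06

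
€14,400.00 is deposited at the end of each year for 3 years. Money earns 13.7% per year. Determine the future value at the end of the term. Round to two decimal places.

€49,388.67

This is an ordinary annuity: 3 deposits of €14,400.00 at the end of each year.
Periodic rate r = 0.137 per year.
FV = PMT × [((1+r)^n − 1)/r] = 14,400 × [(1+r)^3 − 1] / r = €49,388.67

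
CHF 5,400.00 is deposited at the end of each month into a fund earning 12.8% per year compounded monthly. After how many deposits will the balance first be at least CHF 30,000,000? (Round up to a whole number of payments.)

387 payments

Periodic rate r = 0.128/12 per month; n is counted in months.
Ordinary annuity FV: 30,000,000 = 5,400 × [((1+r)^n − 1)/r].
(1+r)^n = 1 + 30,000,000 × r / 5,400, so n = ln(1 + 30,000,000·r/5,400) / ln(1+r) = 386.29.
Round up to a whole number of payments: n = 387.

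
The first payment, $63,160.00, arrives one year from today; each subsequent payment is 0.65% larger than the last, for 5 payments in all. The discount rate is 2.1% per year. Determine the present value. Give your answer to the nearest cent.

$300,643.15

Periodic rate r = 0.021 per year.
Growing ordinary annuity: PV = PMT₁ × [1 − ((1+g)/(1+r))^n] / (r − g) = 63,160 × [1 − ((1+0.0065)/(1+r))^5] / (r − 0.0065) = $300,643.15.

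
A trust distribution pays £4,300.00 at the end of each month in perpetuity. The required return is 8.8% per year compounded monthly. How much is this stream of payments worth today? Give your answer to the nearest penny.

Periodic rate r = 0.088/12 per month.
Level perpetuity: PV = PMT / r = 4,300 / (0.088/12) = £586,363.64.

£586,363.64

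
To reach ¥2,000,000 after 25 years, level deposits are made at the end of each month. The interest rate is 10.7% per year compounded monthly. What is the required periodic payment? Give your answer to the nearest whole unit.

¥1,337

Level ordinary annuity; solve FV = PMT × [((1+r)^n − 1)/r] for PMT.
Periodic rate r = 0.107/12 per month; n is counted in months.
With n = 300: PMT = 2,000,000 / ([((1+r)^n − 1)/r]) = ¥1,337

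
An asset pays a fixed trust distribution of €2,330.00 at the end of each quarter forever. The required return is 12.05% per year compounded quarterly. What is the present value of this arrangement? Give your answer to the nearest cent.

Periodic rate r = 0.1205/4 per quarter.
Level perpetuity: PV = PMT / r = 2,330 / (0.1205/4) = €77,344.40.

€77,344.40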